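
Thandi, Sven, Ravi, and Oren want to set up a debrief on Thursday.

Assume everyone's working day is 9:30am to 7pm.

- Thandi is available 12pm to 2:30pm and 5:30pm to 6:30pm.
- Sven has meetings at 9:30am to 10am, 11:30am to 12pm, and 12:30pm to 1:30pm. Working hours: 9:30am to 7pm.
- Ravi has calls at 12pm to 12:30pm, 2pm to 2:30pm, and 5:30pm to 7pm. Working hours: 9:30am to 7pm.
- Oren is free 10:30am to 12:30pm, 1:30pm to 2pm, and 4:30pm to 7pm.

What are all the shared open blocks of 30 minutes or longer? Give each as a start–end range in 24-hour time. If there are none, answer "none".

13:30–14:00

Sven free within 09:30–19:00: 10:00–11:30, 12:00–12:30, 13:30–19:00.
Ravi free within 09:30–19:00: 09:30–12:00, 12:30–14:00, 14:30–17:30.
Thandi ∩ Sven: 12:00–12:30, 13:30–14:30, 17:30–18:30.
Thandi ∩ Sven ∩ Ravi: 13:30–14:00.
Thandi ∩ Sven ∩ Ravi ∩ Oren: 13:30–14:00.
Windows ≥ 30 min: 13:30–14:00.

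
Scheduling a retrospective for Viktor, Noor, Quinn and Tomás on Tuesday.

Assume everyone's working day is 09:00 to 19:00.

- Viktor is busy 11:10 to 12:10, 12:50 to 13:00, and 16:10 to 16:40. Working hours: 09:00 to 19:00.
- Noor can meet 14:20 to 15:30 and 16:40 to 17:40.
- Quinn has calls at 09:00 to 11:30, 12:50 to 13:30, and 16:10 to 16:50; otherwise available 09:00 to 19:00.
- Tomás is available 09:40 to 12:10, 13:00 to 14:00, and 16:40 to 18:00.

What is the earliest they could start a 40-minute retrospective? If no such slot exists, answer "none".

16:50

Viktor free within 09:00–19:00: 09:00–11:10, 12:10–12:50, 13:00–16:10, 16:40–19:00.
Quinn free within 09:00–19:00: 11:30–12:50, 13:30–16:10, 16:50–19:00.
Viktor ∩ Noor: 14:20–15:30, 16:40–17:40.
Viktor ∩ Noor ∩ Quinn: 14:20–15:30, 16:50–17:40.
Viktor ∩ Noor ∩ Quinn ∩ Tomás: 16:50–17:40.
Windows ≥ 40 min: 16:50–17:40.
Earliest such window starts at 16:50.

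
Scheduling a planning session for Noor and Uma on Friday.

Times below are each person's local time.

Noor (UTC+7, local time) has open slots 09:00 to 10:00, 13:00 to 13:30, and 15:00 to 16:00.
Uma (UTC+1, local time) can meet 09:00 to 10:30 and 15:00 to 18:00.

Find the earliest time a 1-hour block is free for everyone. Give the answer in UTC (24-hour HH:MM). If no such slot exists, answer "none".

Noor → UTC: 02:00–03:00, 06:00–06:30, 08:00–09:00.
Uma → UTC: 08:00–09:30, 14:00–17:00.
Noor ∩ Uma: 08:00–09:00.
Windows ≥ 60 min: 08:00–09:00.
Earliest such window starts at 08:00.

08:00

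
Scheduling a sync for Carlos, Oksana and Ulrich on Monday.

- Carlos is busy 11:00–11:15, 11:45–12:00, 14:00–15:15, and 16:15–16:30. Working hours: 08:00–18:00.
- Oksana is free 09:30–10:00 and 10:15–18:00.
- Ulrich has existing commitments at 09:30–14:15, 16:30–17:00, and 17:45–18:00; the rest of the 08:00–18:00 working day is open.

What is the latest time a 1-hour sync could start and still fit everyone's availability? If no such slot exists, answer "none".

15:15

Carlos free within 08:00–18:00: 08:00–11:00, 11:15–11:45, 12:00–14:00, 15:15–16:15, 16:30–18:00.
Ulrich free within 08:00–18:00: 08:00–09:30, 14:15–16:30, 17:00–17:45.
Carlos ∩ Oksana: 09:30–10:00, 10:15–11:00, 11:15–11:45, 12:00–14:00, 15:15–16:15, 16:30–18:00.
Carlos ∩ Oksana ∩ Ulrich: 15:15–16:15, 17:00–17:45.
Windows ≥ 60 min: 15:15–16:15.
Latest start in the last window 15:15–16:15 is 16:15 − 60 min = 15:15.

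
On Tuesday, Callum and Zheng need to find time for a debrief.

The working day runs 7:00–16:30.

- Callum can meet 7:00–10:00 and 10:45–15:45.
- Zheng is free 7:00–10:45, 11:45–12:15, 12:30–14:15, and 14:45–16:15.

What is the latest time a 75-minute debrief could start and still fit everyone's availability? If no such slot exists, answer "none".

Callum ∩ Zheng: 07:00–10:00, 11:45–12:15, 12:30–14:15, 14:45–15:45.
Windows ≥ 75 min: 07:00–10:00, 12:30–14:15.
Latest start in the last window 12:30–14:15 is 14:15 − 75 min = 13:00.

13:00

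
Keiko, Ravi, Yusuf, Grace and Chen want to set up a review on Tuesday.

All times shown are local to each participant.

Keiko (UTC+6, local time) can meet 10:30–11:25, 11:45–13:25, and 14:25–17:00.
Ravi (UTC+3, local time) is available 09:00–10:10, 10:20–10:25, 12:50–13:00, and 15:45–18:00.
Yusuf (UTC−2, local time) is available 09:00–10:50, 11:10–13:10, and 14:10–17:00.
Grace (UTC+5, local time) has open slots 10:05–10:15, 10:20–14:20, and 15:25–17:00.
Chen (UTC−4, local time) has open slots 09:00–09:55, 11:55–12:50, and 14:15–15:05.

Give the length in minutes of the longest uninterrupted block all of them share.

Keiko → UTC: 04:30–05:25, 05:45–07:25, 08:25–11:00.
Ravi → UTC: 06:00–07:10, 07:20–07:25, 09:50–10:00, 12:45–15:00.
Yusuf → UTC: 11:00–12:50, 13:10–15:10, 16:10–19:00.
Grace → UTC: 05:05–05:15, 05:20–09:20, 10:25–12:00.
Chen → UTC: 13:00–13:55, 15:55–16:50, 18:15–19:05.
Keiko ∩ Ravi: 06:00–07:10, 07:20–07:25, 09:50–10:00.
Keiko ∩ Ravi ∩ Yusuf: (none).
Keiko ∩ Ravi ∩ Yusuf ∩ Grace: (none).
Keiko ∩ Ravi ∩ Yusuf ∩ Grace ∩ Chen: (none).
No common window.

0 minutes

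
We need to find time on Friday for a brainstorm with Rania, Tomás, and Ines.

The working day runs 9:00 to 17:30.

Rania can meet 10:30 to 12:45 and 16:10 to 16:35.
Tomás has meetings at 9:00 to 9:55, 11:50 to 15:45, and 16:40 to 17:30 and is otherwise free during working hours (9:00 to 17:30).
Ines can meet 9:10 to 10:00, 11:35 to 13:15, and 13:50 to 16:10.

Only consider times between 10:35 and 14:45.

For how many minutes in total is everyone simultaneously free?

15 minutes

Tomás free within 09:00–17:30: 09:55–11:50, 15:45–16:40.
Rania ∩ Tomás: 10:30–11:50, 16:10–16:35.
Rania ∩ Tomás ∩ Ines: 11:35–11:50.
Restricted to 10:35–14:45: 11:35–11:50.
Total common minutes: 15.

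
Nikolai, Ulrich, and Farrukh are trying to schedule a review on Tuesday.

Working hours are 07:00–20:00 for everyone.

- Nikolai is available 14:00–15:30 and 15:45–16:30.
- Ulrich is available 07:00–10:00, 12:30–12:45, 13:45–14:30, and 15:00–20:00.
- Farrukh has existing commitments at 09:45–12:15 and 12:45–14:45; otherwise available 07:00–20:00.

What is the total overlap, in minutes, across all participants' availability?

Farrukh free within 07:00–20:00: 07:00–09:45, 12:15–12:45, 14:45–20:00.
Nikolai ∩ Ulrich: 14:00–14:30, 15:00–15:30, 15:45–16:30.
Nikolai ∩ Ulrich ∩ Farrukh: 15:00–15:30, 15:45–16:30.
Total common minutes: 30 + 45 = 75.

75 minutes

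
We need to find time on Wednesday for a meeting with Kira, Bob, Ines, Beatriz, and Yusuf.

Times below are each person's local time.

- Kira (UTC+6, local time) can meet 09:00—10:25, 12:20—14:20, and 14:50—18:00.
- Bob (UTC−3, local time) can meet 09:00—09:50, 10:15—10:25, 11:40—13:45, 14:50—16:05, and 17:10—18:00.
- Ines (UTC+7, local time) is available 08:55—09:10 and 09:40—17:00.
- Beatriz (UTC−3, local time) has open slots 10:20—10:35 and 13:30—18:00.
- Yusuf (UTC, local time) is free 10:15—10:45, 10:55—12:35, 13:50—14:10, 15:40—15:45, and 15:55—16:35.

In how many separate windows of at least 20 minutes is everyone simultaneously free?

0

Kira → UTC: 03:00–04:25, 06:20–08:20, 08:50–12:00.
Bob → UTC: 12:00–12:50, 13:15–13:25, 14:40–16:45, 17:50–19:05, 20:10–21:00.
Ines → UTC: 01:55–02:10, 02:40–10:00.
Beatriz → UTC: 13:20–13:35, 16:30–21:00.
Yusuf → UTC: 10:15–10:45, 10:55–12:35, 13:50–14:10, 15:40–15:45, 15:55–16:35.
Kira ∩ Bob: (none).
Kira ∩ Bob ∩ Ines: (none).
Kira ∩ Bob ∩ Ines ∩ Beatriz: (none).
Kira ∩ Bob ∩ Ines ∩ Beatriz ∩ Yusuf: (none).
Windows ≥ 20 min: (none).
That's 0 windows.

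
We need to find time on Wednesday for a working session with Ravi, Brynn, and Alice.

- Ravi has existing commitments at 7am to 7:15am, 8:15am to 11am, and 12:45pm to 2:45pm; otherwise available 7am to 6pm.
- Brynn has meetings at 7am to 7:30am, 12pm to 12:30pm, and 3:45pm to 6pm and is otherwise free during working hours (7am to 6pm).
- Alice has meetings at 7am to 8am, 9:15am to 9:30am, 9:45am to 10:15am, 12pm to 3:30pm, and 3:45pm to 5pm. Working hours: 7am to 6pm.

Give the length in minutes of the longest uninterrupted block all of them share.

60 minutes

Ravi free within 07:00–18:00: 07:15–08:15, 11:00–12:45, 14:45–18:00.
Brynn free within 07:00–18:00: 07:30–12:00, 12:30–15:45.
Alice free within 07:00–18:00: 08:00–09:15, 09:30–09:45, 10:15–12:00, 15:30–15:45, 17:00–18:00.
Ravi ∩ Brynn: 07:30–08:15, 11:00–12:00, 12:30–12:45, 14:45–15:45.
Ravi ∩ Brynn ∩ Alice: 08:00–08:15, 11:00–12:00, 15:30–15:45.
Common window lengths: 15, 60, 15 min; longest is 60.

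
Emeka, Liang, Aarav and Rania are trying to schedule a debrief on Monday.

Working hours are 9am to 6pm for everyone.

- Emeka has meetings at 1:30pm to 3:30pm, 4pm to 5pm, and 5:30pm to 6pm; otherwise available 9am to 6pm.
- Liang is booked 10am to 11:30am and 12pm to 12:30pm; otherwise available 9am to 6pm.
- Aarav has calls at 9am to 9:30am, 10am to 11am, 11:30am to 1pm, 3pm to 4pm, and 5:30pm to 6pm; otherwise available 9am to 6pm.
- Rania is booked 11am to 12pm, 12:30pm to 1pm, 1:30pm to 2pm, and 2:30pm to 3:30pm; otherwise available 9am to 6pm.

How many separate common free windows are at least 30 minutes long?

Emeka free within 09:00–18:00: 09:00–13:30, 15:30–16:00, 17:00–17:30.
Liang free within 09:00–18:00: 09:00–10:00, 11:30–12:00, 12:30–18:00.
Aarav free within 09:00–18:00: 09:30–10:00, 11:00–11:30, 13:00–15:00, 16:00–17:30.
Rania free within 09:00–18:00: 09:00–11:00, 12:00–12:30, 13:00–13:30, 14:00–14:30, 15:30–18:00.
Emeka ∩ Liang: 09:00–10:00, 11:30–12:00, 12:30–13:30, 15:30–16:00, 17:00–17:30.
Emeka ∩ Liang ∩ Aarav: 09:30–10:00, 13:00–13:30, 17:00–17:30.
Emeka ∩ Liang ∩ Aarav ∩ Rania: 09:30–10:00, 13:00–13:30, 17:00–17:30.
Windows ≥ 30 min: 09:30–10:00, 13:00–13:30, 17:00–17:30.
That's 3 windows.

3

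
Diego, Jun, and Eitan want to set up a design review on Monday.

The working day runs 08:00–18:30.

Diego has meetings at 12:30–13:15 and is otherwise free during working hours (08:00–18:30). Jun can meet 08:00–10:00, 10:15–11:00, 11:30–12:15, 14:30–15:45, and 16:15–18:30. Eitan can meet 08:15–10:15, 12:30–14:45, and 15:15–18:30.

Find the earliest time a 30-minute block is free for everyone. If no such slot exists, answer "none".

Diego free within 08:00–18:30: 08:00–12:30, 13:15–18:30.
Diego ∩ Jun: 08:00–10:00, 10:15–11:00, 11:30–12:15, 14:30–15:45, 16:15–18:30.
Diego ∩ Jun ∩ Eitan: 08:15–10:00, 14:30–14:45, 15:15–15:45, 16:15–18:30.
Windows ≥ 30 min: 08:15–10:00, 15:15–15:45, 16:15–18:30.
Earliest such window starts at 08:15.

08:15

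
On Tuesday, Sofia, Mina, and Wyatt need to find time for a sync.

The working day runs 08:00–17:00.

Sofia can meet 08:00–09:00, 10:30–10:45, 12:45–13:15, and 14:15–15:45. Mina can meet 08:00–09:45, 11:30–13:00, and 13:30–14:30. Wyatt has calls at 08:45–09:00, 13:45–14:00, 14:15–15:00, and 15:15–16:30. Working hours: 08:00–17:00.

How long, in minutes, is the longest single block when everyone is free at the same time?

Wyatt free within 08:00–17:00: 08:00–08:45, 09:00–13:45, 14:00–14:15, 15:00–15:15, 16:30–17:00.
Sofia ∩ Mina: 08:00–09:00, 12:45–13:00, 14:15–14:30.
Sofia ∩ Mina ∩ Wyatt: 08:00–08:45, 12:45–13:00.
Common window lengths: 45, 15 min; longest is 45.

45 minutes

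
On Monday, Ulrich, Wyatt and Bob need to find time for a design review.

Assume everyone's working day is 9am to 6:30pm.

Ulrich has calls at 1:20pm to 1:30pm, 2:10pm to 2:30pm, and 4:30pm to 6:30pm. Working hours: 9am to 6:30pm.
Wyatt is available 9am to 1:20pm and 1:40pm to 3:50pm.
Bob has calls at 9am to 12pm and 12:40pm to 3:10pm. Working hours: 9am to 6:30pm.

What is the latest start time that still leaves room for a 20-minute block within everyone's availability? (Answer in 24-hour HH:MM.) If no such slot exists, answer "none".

Ulrich free within 09:00–18:30: 09:00–13:20, 13:30–14:10, 14:30–16:30.
Bob free within 09:00–18:30: 12:00–12:40, 15:10–18:30.
Ulrich ∩ Wyatt: 09:00–13:20, 13:40–14:10, 14:30–15:50.
Ulrich ∩ Wyatt ∩ Bob: 12:00–12:40, 15:10–15:50.
Windows ≥ 20 min: 12:00–12:40, 15:10–15:50.
Latest start in the last window 15:10–15:50 is 15:50 − 20 min = 15:30.

15:30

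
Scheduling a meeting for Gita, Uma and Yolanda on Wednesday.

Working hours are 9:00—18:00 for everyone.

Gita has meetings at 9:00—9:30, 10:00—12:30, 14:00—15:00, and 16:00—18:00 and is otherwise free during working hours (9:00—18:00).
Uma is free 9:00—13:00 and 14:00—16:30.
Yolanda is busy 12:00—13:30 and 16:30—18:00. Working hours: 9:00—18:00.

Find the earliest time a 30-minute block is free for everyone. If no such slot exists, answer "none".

09:30

Gita free within 09:00–18:00: 09:30–10:00, 12:30–14:00, 15:00–16:00.
Yolanda free within 09:00–18:00: 09:00–12:00, 13:30–16:30.
Gita ∩ Uma: 09:30–10:00, 12:30–13:00, 15:00–16:00.
Gita ∩ Uma ∩ Yolanda: 09:30–10:00, 15:00–16:00.
Windows ≥ 30 min: 09:30–10:00, 15:00–16:00.
Earliest such window starts at 09:30.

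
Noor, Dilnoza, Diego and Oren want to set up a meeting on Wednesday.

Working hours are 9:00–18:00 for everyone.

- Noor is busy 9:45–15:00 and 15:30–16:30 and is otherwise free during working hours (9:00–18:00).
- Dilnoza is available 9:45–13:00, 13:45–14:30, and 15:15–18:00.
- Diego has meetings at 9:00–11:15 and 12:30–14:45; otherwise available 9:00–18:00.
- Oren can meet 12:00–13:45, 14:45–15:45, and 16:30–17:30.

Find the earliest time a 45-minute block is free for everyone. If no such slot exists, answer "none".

16:30

Noor free within 09:00–18:00: 09:00–09:45, 15:00–15:30, 16:30–18:00.
Diego free within 09:00–18:00: 11:15–12:30, 14:45–18:00.
Noor ∩ Dilnoza: 15:15–15:30, 16:30–18:00.
Noor ∩ Dilnoza ∩ Diego: 15:15–15:30, 16:30–18:00.
Noor ∩ Dilnoza ∩ Diego ∩ Oren: 15:15–15:30, 16:30–17:30.
Windows ≥ 45 min: 16:30–17:30.
Earliest such window starts at 16:30.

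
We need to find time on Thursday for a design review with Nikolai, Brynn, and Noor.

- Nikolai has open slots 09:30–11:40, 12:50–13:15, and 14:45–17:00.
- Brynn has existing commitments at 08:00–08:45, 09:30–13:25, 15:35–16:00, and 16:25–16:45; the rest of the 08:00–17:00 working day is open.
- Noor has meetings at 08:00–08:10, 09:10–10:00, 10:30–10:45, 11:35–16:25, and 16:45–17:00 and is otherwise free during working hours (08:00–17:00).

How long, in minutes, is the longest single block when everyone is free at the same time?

Brynn free within 08:00–17:00: 08:45–09:30, 13:25–15:35, 16:00–16:25, 16:45–17:00.
Noor free within 08:00–17:00: 08:10–09:10, 10:00–10:30, 10:45–11:35, 16:25–16:45.
Nikolai ∩ Brynn: 14:45–15:35, 16:00–16:25, 16:45–17:00.
Nikolai ∩ Brynn ∩ Noor: (none).
No common window.

0 minutes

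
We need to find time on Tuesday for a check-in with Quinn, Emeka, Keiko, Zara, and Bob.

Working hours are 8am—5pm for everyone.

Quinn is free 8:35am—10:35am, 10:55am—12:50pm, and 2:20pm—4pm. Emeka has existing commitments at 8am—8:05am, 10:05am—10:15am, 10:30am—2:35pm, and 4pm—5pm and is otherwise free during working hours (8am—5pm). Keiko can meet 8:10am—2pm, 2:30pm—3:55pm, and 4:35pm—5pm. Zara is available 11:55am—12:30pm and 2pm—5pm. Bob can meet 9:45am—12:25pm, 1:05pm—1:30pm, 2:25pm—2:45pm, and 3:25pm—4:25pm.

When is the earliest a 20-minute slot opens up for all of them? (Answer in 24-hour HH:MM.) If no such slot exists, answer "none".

Emeka free within 08:00–17:00: 08:05–10:05, 10:15–10:30, 14:35–16:00.
Quinn ∩ Emeka: 08:35–10:05, 10:15–10:30, 14:35–16:00.
Quinn ∩ Emeka ∩ Keiko: 08:35–10:05, 10:15–10:30, 14:35–15:55.
Quinn ∩ Emeka ∩ Keiko ∩ Zara: 14:35–15:55.
Quinn ∩ Emeka ∩ Keiko ∩ Zara ∩ Bob: 14:35–14:45, 15:25–15:55.
Windows ≥ 20 min: 15:25–15:55.
Earliest such window starts at 15:25.

15:25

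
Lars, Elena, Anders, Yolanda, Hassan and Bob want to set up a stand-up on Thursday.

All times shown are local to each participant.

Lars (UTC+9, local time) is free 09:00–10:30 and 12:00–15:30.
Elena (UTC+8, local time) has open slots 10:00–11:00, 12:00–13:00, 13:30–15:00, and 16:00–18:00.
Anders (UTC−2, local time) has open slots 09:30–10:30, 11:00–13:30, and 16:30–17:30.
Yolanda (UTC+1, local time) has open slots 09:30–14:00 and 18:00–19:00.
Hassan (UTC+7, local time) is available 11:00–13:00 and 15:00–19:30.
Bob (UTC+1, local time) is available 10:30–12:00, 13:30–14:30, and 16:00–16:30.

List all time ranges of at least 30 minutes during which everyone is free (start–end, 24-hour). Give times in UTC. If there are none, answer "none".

none

Lars → UTC: 00:00–01:30, 03:00–06:30.
Elena → UTC: 02:00–03:00, 04:00–05:00, 05:30–07:00, 08:00–10:00.
Anders → UTC: 11:30–12:30, 13:00–15:30, 18:30–19:30.
Yolanda → UTC: 08:30–13:00, 17:00–18:00.
Hassan → UTC: 04:00–06:00, 08:00–12:30.
Bob → UTC: 09:30–11:00, 12:30–13:30, 15:00–15:30.
Lars ∩ Elena: 04:00–05:00, 05:30–06:30.
Lars ∩ Elena ∩ Anders: (none).
Lars ∩ Elena ∩ Anders ∩ Yolanda: (none).
Lars ∩ Elena ∩ Anders ∩ Yolanda ∩ Hassan: (none).
Lars ∩ Elena ∩ Anders ∩ Yolanda ∩ Hassan ∩ Bob: (none).
Windows ≥ 30 min: (none).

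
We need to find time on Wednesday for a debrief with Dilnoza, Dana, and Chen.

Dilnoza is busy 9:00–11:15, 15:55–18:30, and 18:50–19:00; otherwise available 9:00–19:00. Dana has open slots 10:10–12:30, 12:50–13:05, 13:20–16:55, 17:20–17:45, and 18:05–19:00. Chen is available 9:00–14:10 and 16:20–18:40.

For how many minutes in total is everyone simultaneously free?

150 minutes

Dilnoza free within 09:00–19:00: 11:15–15:55, 18:30–18:50.
Dilnoza ∩ Dana: 11:15–12:30, 12:50–13:05, 13:20–15:55, 18:30–18:50.
Dilnoza ∩ Dana ∩ Chen: 11:15–12:30, 12:50–13:05, 13:20–14:10, 18:30–18:40.
Total common minutes: 75 + 15 + 50 + 10 = 150.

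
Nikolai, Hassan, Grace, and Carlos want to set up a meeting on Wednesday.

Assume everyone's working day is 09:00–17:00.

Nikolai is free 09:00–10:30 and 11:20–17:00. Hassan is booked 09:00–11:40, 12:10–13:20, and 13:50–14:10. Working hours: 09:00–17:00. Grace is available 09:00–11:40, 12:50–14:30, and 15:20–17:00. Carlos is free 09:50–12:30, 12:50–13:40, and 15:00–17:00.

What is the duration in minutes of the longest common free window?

Hassan free within 09:00–17:00: 11:40–12:10, 13:20–13:50, 14:10–17:00.
Nikolai ∩ Hassan: 11:40–12:10, 13:20–13:50, 14:10–17:00.
Nikolai ∩ Hassan ∩ Grace: 13:20–13:50, 14:10–14:30, 15:20–17:00.
Nikolai ∩ Hassan ∩ Grace ∩ Carlos: 13:20–13:40, 15:20–17:00.
Common window lengths: 20, 100 min; longest is 100.

100 minutes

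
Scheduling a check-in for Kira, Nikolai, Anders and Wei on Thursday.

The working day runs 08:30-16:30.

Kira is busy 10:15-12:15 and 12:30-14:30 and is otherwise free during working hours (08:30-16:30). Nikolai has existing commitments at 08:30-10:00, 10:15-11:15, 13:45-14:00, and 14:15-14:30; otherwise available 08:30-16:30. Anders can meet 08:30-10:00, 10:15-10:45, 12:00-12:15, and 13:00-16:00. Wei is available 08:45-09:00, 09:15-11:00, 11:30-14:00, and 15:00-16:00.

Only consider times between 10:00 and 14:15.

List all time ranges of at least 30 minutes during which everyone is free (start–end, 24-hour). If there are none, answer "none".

Kira free within 08:30–16:30: 08:30–10:15, 12:15–12:30, 14:30–16:30.
Nikolai free within 08:30–16:30: 10:00–10:15, 11:15–13:45, 14:00–14:15, 14:30–16:30.
Kira ∩ Nikolai: 10:00–10:15, 12:15–12:30, 14:30–16:30.
Kira ∩ Nikolai ∩ Anders: 14:30–16:00.
Kira ∩ Nikolai ∩ Anders ∩ Wei: 15:00–16:00.
Restricted to 10:00–14:15: (none).
Windows ≥ 30 min: (none).

none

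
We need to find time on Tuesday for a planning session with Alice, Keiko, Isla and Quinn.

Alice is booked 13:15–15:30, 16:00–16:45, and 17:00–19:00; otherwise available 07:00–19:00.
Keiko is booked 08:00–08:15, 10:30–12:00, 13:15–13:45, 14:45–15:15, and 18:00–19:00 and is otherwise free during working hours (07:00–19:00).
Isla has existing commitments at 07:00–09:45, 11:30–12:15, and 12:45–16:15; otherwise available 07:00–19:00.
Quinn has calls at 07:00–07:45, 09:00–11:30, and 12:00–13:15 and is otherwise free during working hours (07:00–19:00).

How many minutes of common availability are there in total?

Alice free within 07:00–19:00: 07:00–13:15, 15:30–16:00, 16:45–17:00.
Keiko free within 07:00–19:00: 07:00–08:00, 08:15–10:30, 12:00–13:15, 13:45–14:45, 15:15–18:00.
Isla free within 07:00–19:00: 09:45–11:30, 12:15–12:45, 16:15–19:00.
Quinn free within 07:00–19:00: 07:45–09:00, 11:30–12:00, 13:15–19:00.
Alice ∩ Keiko: 07:00–08:00, 08:15–10:30, 12:00–13:15, 15:30–16:00, 16:45–17:00.
Alice ∩ Keiko ∩ Isla: 09:45–10:30, 12:15–12:45, 16:45–17:00.
Alice ∩ Keiko ∩ Isla ∩ Quinn: 16:45–17:00.
Total common minutes: 15.

15 minutes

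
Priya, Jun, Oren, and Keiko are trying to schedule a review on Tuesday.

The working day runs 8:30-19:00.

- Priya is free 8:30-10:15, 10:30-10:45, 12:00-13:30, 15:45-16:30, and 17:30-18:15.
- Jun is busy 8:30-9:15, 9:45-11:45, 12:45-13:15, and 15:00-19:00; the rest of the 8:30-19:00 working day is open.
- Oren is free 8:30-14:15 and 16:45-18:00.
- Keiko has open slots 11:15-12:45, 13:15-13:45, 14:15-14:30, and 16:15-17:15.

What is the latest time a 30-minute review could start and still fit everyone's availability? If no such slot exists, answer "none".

Jun free within 08:30–19:00: 09:15–09:45, 11:45–12:45, 13:15–15:00.
Priya ∩ Jun: 09:15–09:45, 12:00–12:45, 13:15–13:30.
Priya ∩ Jun ∩ Oren: 09:15–09:45, 12:00–12:45, 13:15–13:30.
Priya ∩ Jun ∩ Oren ∩ Keiko: 12:00–12:45, 13:15–13:30.
Windows ≥ 30 min: 12:00–12:45.
Latest start in the last window 12:00–12:45 is 12:45 − 30 min = 12:15.

12:15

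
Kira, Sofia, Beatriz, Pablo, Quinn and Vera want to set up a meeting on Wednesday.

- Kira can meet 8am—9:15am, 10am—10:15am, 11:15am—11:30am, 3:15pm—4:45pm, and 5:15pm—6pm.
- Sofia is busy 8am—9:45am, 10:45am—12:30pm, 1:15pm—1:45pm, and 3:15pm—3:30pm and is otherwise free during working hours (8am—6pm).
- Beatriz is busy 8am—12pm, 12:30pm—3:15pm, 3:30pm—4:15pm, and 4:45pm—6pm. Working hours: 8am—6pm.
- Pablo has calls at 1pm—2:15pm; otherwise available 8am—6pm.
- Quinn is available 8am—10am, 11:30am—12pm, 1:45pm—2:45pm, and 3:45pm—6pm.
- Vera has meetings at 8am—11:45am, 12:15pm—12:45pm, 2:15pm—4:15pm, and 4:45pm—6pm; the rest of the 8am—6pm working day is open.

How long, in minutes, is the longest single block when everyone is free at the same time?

30 minutes

Sofia free within 08:00–18:00: 09:45–10:45, 12:30–13:15, 13:45–15:15, 15:30–18:00.
Beatriz free within 08:00–18:00: 12:00–12:30, 15:15–15:30, 16:15–16:45.
Pablo free within 08:00–18:00: 08:00–13:00, 14:15–18:00.
Vera free within 08:00–18:00: 11:45–12:15, 12:45–14:15, 16:15–16:45.
Kira ∩ Sofia: 10:00–10:15, 15:30–16:45, 17:15–18:00.
Kira ∩ Sofia ∩ Beatriz: 16:15–16:45.
Kira ∩ Sofia ∩ Beatriz ∩ Pablo: 16:15–16:45.
Kira ∩ Sofia ∩ Beatriz ∩ Pablo ∩ Quinn: 16:15–16:45.
Kira ∩ Sofia ∩ Beatriz ∩ Pablo ∩ Quinn ∩ Vera: 16:15–16:45.
Single common window of 30 minutes.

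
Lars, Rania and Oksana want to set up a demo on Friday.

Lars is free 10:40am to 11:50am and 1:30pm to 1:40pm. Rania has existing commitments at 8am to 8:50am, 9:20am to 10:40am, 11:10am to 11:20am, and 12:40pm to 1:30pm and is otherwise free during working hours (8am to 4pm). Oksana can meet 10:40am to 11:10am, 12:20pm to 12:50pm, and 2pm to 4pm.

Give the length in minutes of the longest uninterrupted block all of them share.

Rania free within 08:00–16:00: 08:50–09:20, 10:40–11:10, 11:20–12:40, 13:30–16:00.
Lars ∩ Rania: 10:40–11:10, 11:20–11:50, 13:30–13:40.
Lars ∩ Rania ∩ Oksana: 10:40–11:10.
Single common window of 30 minutes.

30 minutes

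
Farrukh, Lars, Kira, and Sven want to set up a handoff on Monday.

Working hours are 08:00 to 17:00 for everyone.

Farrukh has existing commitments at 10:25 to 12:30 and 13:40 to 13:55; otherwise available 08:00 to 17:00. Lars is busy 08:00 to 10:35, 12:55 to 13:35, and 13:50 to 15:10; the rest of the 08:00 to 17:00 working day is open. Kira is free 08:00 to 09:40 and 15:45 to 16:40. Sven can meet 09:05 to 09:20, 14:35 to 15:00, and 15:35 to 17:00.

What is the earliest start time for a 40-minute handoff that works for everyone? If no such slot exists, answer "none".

Farrukh free within 08:00–17:00: 08:00–10:25, 12:30–13:40, 13:55–17:00.
Lars free within 08:00–17:00: 10:35–12:55, 13:35–13:50, 15:10–17:00.
Farrukh ∩ Lars: 12:30–12:55, 13:35–13:40, 15:10–17:00.
Farrukh ∩ Lars ∩ Kira: 15:45–16:40.
Farrukh ∩ Lars ∩ Kira ∩ Sven: 15:45–16:40.
Windows ≥ 40 min: 15:45–16:40.
Earliest such window starts at 15:45.

15:45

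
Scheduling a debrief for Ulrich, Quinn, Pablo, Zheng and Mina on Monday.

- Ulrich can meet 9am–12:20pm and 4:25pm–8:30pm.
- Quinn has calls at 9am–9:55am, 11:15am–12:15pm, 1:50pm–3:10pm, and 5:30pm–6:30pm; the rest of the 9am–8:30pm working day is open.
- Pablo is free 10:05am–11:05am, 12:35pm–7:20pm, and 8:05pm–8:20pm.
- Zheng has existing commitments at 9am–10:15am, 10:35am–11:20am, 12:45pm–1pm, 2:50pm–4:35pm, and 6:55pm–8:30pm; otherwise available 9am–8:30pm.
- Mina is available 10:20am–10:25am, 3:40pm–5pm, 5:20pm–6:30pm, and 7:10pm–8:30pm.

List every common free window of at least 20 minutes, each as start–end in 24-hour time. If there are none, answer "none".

Quinn free within 09:00–20:30: 09:55–11:15, 12:15–13:50, 15:10–17:30, 18:30–20:30.
Zheng free within 09:00–20:30: 10:15–10:35, 11:20–12:45, 13:00–14:50, 16:35–18:55.
Ulrich ∩ Quinn: 09:55–11:15, 12:15–12:20, 16:25–17:30, 18:30–20:30.
Ulrich ∩ Quinn ∩ Pablo: 10:05–11:05, 16:25–17:30, 18:30–19:20, 20:05–20:20.
Ulrich ∩ Quinn ∩ Pablo ∩ Zheng: 10:15–10:35, 16:35–17:30, 18:30–18:55.
Ulrich ∩ Quinn ∩ Pablo ∩ Zheng ∩ Mina: 10:20–10:25, 16:35–17:00, 17:20–17:30.
Windows ≥ 20 min: 16:35–17:00.

16:35–17:00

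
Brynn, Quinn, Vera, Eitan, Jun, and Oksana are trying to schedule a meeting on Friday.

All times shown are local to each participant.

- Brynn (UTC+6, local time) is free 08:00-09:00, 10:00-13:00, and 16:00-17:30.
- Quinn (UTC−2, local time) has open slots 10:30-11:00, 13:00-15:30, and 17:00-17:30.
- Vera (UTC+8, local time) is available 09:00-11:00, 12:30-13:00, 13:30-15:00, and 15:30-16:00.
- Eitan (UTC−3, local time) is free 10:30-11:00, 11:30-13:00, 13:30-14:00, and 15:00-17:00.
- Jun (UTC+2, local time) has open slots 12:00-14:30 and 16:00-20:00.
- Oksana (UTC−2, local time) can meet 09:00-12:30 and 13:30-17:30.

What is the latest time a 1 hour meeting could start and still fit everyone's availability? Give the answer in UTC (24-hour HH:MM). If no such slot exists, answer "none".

none

Brynn → UTC: 02:00–03:00, 04:00–07:00, 10:00–11:30.
Quinn → UTC: 12:30–13:00, 15:00–17:30, 19:00–19:30.
Vera → UTC: 01:00–03:00, 04:30–05:00, 05:30–07:00, 07:30–08:00.
Eitan → UTC: 13:30–14:00, 14:30–16:00, 16:30–17:00, 18:00–20:00.
Jun → UTC: 10:00–12:30, 14:00–18:00.
Oksana → UTC: 11:00–14:30, 15:30–19:30.
Brynn ∩ Quinn: (none).
Brynn ∩ Quinn ∩ Vera: (none).
Brynn ∩ Quinn ∩ Vera ∩ Eitan: (none).
Brynn ∩ Quinn ∩ Vera ∩ Eitan ∩ Jun: (none).
Brynn ∩ Quinn ∩ Vera ∩ Eitan ∩ Jun ∩ Oksana: (none).
Windows ≥ 60 min: (none).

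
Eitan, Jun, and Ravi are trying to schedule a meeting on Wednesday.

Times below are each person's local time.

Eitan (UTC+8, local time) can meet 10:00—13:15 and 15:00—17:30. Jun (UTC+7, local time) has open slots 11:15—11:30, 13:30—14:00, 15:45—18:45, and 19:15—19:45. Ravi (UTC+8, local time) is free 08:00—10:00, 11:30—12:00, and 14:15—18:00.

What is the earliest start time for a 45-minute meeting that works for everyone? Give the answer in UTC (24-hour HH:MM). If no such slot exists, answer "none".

08:45

Eitan → UTC: 02:00–05:15, 07:00–09:30.
Jun → UTC: 04:15–04:30, 06:30–07:00, 08:45–11:45, 12:15–12:45.
Ravi → UTC: 00:00–02:00, 03:30–04:00, 06:15–10:00.
Eitan ∩ Jun: 04:15–04:30, 08:45–09:30.
Eitan ∩ Jun ∩ Ravi: 08:45–09:30.
Windows ≥ 45 min: 08:45–09:30.
Earliest such window starts at 08:45.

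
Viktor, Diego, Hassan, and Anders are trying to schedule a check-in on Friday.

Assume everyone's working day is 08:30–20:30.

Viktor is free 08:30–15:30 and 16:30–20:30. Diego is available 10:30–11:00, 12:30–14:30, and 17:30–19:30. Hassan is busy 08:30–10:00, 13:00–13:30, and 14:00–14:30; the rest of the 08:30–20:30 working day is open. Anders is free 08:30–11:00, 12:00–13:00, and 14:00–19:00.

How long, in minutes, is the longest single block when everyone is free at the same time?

90 minutes

Hassan free within 08:30–20:30: 10:00–13:00, 13:30–14:00, 14:30–20:30.
Viktor ∩ Diego: 10:30–11:00, 12:30–14:30, 17:30–19:30.
Viktor ∩ Diego ∩ Hassan: 10:30–11:00, 12:30–13:00, 13:30–14:00, 17:30–19:30.
Viktor ∩ Diego ∩ Hassan ∩ Anders: 10:30–11:00, 12:30–13:00, 17:30–19:00.
Common window lengths: 30, 30, 90 min; longest is 90.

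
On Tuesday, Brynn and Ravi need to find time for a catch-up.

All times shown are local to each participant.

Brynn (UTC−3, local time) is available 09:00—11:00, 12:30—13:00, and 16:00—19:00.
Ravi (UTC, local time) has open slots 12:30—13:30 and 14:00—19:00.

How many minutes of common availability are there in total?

90 minutes

Brynn → UTC: 12:00–14:00, 15:30–16:00, 19:00–22:00.
Ravi → UTC: 12:30–13:30, 14:00–19:00.
Brynn ∩ Ravi: 12:30–13:30, 15:30–16:00.
Total common minutes: 60 + 30 = 90.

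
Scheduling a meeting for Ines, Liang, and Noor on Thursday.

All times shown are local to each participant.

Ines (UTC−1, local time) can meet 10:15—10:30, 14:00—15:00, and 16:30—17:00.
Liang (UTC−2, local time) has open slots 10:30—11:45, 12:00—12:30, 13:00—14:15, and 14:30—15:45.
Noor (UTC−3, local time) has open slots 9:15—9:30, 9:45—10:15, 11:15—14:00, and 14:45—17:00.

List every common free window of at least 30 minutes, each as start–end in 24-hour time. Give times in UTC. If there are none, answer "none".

15:00–16:00

Ines → UTC: 11:15–11:30, 15:00–16:00, 17:30–18:00.
Liang → UTC: 12:30–13:45, 14:00–14:30, 15:00–16:15, 16:30–17:45.
Noor → UTC: 12:15–12:30, 12:45–13:15, 14:15–17:00, 17:45–20:00.
Ines ∩ Liang: 15:00–16:00, 17:30–17:45.
Ines ∩ Liang ∩ Noor: 15:00–16:00.
Windows ≥ 30 min: 15:00–16:00.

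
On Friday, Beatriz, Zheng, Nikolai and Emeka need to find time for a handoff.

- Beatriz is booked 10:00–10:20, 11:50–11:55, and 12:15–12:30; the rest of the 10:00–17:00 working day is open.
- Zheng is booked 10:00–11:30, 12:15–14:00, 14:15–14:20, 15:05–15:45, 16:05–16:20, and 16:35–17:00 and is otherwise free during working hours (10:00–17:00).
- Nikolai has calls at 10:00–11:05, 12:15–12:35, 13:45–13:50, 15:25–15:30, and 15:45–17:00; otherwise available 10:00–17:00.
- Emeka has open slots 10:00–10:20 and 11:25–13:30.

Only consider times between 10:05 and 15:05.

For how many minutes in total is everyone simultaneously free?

Beatriz free within 10:00–17:00: 10:20–11:50, 11:55–12:15, 12:30–17:00.
Zheng free within 10:00–17:00: 11:30–12:15, 14:00–14:15, 14:20–15:05, 15:45–16:05, 16:20–16:35.
Nikolai free within 10:00–17:00: 11:05–12:15, 12:35–13:45, 13:50–15:25, 15:30–15:45.
Beatriz ∩ Zheng: 11:30–11:50, 11:55–12:15, 14:00–14:15, 14:20–15:05, 15:45–16:05, 16:20–16:35.
Beatriz ∩ Zheng ∩ Nikolai: 11:30–11:50, 11:55–12:15, 14:00–14:15, 14:20–15:05.
Beatriz ∩ Zheng ∩ Nikolai ∩ Emeka: 11:30–11:50, 11:55–12:15.
Restricted to 10:05–15:05: 11:30–11:50, 11:55–12:15.
Total common minutes: 20 + 20 = 40.

40 minutes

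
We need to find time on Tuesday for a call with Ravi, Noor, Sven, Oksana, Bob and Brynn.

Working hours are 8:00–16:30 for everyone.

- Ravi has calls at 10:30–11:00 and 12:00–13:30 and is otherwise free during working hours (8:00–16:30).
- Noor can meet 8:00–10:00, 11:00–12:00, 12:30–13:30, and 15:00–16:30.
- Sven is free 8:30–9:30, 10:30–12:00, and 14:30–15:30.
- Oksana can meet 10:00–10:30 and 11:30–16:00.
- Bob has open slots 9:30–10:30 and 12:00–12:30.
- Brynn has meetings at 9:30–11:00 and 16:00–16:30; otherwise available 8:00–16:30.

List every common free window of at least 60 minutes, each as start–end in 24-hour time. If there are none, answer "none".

none

Ravi free within 08:00–16:30: 08:00–10:30, 11:00–12:00, 13:30–16:30.
Brynn free within 08:00–16:30: 08:00–09:30, 11:00–16:00.
Ravi ∩ Noor: 08:00–10:00, 11:00–12:00, 15:00–16:30.
Ravi ∩ Noor ∩ Sven: 08:30–09:30, 11:00–12:00, 15:00–15:30.
Ravi ∩ Noor ∩ Sven ∩ Oksana: 11:30–12:00, 15:00–15:30.
Ravi ∩ Noor ∩ Sven ∩ Oksana ∩ Bob: (none).
Ravi ∩ Noor ∩ Sven ∩ Oksana ∩ Bob ∩ Brynn: (none).
Windows ≥ 60 min: (none).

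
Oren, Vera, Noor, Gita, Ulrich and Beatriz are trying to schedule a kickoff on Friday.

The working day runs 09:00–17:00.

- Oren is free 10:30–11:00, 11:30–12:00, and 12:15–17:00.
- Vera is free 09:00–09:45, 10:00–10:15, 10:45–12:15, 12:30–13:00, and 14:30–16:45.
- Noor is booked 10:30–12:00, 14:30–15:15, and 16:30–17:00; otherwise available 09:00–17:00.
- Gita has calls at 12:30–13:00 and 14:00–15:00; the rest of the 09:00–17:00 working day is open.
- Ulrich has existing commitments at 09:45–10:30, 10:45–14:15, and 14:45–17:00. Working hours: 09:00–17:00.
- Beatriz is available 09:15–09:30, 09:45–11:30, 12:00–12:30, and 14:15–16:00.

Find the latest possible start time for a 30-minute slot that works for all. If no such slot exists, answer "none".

none

Noor free within 09:00–17:00: 09:00–10:30, 12:00–14:30, 15:15–16:30.
Gita free within 09:00–17:00: 09:00–12:30, 13:00–14:00, 15:00–17:00.
Ulrich free within 09:00–17:00: 09:00–09:45, 10:30–10:45, 14:15–14:45.
Oren ∩ Vera: 10:45–11:00, 11:30–12:00, 12:30–13:00, 14:30–16:45.
Oren ∩ Vera ∩ Noor: 12:30–13:00, 15:15–16:30.
Oren ∩ Vera ∩ Noor ∩ Gita: 15:15–16:30.
Oren ∩ Vera ∩ Noor ∩ Gita ∩ Ulrich: (none).
Oren ∩ Vera ∩ Noor ∩ Gita ∩ Ulrich ∩ Beatriz: (none).
Windows ≥ 30 min: (none).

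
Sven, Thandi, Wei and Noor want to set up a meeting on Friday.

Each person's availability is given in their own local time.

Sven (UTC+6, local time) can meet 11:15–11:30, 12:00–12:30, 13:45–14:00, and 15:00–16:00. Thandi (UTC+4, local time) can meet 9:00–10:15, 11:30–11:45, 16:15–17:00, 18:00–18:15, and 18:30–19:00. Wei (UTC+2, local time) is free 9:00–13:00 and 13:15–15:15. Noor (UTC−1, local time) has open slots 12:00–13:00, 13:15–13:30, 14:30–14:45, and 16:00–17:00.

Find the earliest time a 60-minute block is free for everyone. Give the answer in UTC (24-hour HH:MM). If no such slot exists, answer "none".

Sven → UTC: 05:15–05:30, 06:00–06:30, 07:45–08:00, 09:00–10:00.
Thandi → UTC: 05:00–06:15, 07:30–07:45, 12:15–13:00, 14:00–14:15, 14:30–15:00.
Wei → UTC: 07:00–11:00, 11:15–13:15.
Noor → UTC: 13:00–14:00, 14:15–14:30, 15:30–15:45, 17:00–18:00.
Sven ∩ Thandi: 05:15–05:30, 06:00–06:15.
Sven ∩ Thandi ∩ Wei: (none).
Sven ∩ Thandi ∩ Wei ∩ Noor: (none).
Windows ≥ 60 min: (none).

none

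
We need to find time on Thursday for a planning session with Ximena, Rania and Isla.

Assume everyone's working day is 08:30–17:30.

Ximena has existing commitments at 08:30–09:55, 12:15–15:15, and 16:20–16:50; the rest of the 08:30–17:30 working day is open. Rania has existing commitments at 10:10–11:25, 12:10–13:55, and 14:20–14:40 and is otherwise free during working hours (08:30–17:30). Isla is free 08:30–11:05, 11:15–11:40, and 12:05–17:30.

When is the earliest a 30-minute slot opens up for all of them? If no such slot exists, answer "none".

Ximena free within 08:30–17:30: 09:55–12:15, 15:15–16:20, 16:50–17:30.
Rania free within 08:30–17:30: 08:30–10:10, 11:25–12:10, 13:55–14:20, 14:40–17:30.
Ximena ∩ Rania: 09:55–10:10, 11:25–12:10, 15:15–16:20, 16:50–17:30.
Ximena ∩ Rania ∩ Isla: 09:55–10:10, 11:25–11:40, 12:05–12:10, 15:15–16:20, 16:50–17:30.
Windows ≥ 30 min: 15:15–16:20, 16:50–17:30.
Earliest such window starts at 15:15.

15:15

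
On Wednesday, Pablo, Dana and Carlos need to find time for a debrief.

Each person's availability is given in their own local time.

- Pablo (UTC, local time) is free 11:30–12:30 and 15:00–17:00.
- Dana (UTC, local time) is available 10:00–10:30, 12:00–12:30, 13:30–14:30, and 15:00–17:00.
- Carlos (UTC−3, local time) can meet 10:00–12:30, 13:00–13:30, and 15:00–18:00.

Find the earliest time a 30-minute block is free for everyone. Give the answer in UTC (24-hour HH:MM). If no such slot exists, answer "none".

Pablo → UTC: 11:30–12:30, 15:00–17:00.
Dana → UTC: 10:00–10:30, 12:00–12:30, 13:30–14:30, 15:00–17:00.
Carlos → UTC: 13:00–15:30, 16:00–16:30, 18:00–21:00.
Pablo ∩ Dana: 12:00–12:30, 15:00–17:00.
Pablo ∩ Dana ∩ Carlos: 15:00–15:30, 16:00–16:30.
Windows ≥ 30 min: 15:00–15:30, 16:00–16:30.
Earliest such window starts at 15:00.

15:00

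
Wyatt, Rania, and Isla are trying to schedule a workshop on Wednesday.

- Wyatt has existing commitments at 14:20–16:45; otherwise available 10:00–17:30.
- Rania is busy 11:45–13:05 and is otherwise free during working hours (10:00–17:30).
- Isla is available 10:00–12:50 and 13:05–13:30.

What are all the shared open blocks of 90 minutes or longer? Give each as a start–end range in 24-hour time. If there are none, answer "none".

10:00–11:45

Wyatt free within 10:00–17:30: 10:00–14:20, 16:45–17:30.
Rania free within 10:00–17:30: 10:00–11:45, 13:05–17:30.
Wyatt ∩ Rania: 10:00–11:45, 13:05–14:20, 16:45–17:30.
Wyatt ∩ Rania ∩ Isla: 10:00–11:45, 13:05–13:30.
Windows ≥ 90 min: 10:00–11:45.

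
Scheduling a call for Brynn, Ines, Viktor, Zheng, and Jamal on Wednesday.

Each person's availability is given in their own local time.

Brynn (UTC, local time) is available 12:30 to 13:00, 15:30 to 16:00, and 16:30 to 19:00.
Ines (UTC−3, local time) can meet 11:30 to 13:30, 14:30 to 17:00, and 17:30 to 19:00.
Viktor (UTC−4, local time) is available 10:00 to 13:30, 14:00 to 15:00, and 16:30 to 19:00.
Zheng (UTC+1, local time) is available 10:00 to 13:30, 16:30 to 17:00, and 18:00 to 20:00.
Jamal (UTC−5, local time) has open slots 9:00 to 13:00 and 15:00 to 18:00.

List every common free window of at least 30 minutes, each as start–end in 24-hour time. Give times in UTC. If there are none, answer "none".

Brynn → UTC: 12:30–13:00, 15:30–16:00, 16:30–19:00.
Ines → UTC: 14:30–16:30, 17:30–20:00, 20:30–22:00.
Viktor → UTC: 14:00–17:30, 18:00–19:00, 20:30–23:00.
Zheng → UTC: 09:00–12:30, 15:30–16:00, 17:00–19:00.
Jamal → UTC: 14:00–18:00, 20:00–23:00.
Brynn ∩ Ines: 15:30–16:00, 17:30–19:00.
Brynn ∩ Ines ∩ Viktor: 15:30–16:00, 18:00–19:00.
Brynn ∩ Ines ∩ Viktor ∩ Zheng: 15:30–16:00, 18:00–19:00.
Brynn ∩ Ines ∩ Viktor ∩ Zheng ∩ Jamal: 15:30–16:00.
Windows ≥ 30 min: 15:30–16:00.

15:30–16:00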